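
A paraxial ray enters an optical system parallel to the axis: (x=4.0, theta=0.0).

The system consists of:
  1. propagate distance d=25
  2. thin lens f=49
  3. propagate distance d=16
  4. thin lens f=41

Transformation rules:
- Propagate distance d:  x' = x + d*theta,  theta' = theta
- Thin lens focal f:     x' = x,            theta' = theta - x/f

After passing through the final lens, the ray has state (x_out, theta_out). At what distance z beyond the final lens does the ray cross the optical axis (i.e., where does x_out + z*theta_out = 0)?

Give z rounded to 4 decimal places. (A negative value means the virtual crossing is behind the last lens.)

Initial: x=4.0000 theta=0.0000
After 1 (propagate distance d=25): x=4.0000 theta=0.0000
After 2 (thin lens f=49): x=4.0000 theta=-4/49 (≈-0.0816)
After 3 (propagate distance d=16): x=132/49 (≈2.6939) theta=-4/49 (≈-0.0816)
After 4 (thin lens f=41): x=132/49 (≈2.6939) theta=-296/2009 (≈-0.1473)
z_focus = -x_out/theta_out = -(132/49)/(-296/2009) = 1353/74 ≈ 18.2838
Rounded to 4 decimal places: z = 18.2838

Answer: 18.2838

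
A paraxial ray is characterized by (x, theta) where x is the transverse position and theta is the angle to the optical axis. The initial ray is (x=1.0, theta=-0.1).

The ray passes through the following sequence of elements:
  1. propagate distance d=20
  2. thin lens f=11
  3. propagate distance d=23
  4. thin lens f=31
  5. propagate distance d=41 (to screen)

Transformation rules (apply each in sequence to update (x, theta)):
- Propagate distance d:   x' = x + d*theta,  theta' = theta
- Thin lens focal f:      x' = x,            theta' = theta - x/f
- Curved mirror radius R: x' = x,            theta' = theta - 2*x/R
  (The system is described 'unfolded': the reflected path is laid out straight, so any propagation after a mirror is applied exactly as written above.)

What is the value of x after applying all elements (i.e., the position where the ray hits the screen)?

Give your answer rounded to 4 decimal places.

Initial: x=1.0000 theta=-0.1000
After 1 (propagate distance d=20): x=-1.0000 theta=-0.1000
After 2 (thin lens f=11): x=-1.0000 theta=-1/110 (≈-0.0091)
After 3 (propagate distance d=23): x=-133/110 (≈-1.2091) theta=-1/110 (≈-0.0091)
After 4 (thin lens f=31): x=-133/110 (≈-1.2091) theta=51/1705 (≈0.0299)
After 5 (propagate distance d=41 (to screen)): x=59/3410 (≈0.0173) theta=51/1705 (≈0.0299)
Rounded to 4 decimal places: x = 0.0173

Answer: 0.0173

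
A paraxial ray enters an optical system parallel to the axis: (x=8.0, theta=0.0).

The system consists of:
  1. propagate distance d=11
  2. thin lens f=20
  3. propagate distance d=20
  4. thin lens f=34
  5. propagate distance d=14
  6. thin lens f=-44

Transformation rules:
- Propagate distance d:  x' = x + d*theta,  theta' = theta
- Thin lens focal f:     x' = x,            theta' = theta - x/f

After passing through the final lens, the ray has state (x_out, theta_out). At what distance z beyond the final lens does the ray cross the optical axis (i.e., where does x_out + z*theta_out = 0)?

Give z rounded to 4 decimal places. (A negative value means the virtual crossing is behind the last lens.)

Answer: -10.6207

Derivation:
Initial: x=8.0000 theta=0.0000
After 1 (propagate distance d=11): x=8.0000 theta=0.0000
After 2 (thin lens f=20): x=8.0000 theta=-0.4000
After 3 (propagate distance d=20): x=0.0000 theta=-0.4000
After 4 (thin lens f=34): x=0.0000 theta=-0.4000
After 5 (propagate distance d=14): x=-5.6000 theta=-0.4000
After 6 (thin lens f=-44): x=-5.6000 theta=-29/55 (≈-0.5273)
z_focus = -x_out/theta_out = -(-5.6000)/(-29/55) = -308/29 ≈ -10.6207
Rounded to 4 decimal places: z = -10.6207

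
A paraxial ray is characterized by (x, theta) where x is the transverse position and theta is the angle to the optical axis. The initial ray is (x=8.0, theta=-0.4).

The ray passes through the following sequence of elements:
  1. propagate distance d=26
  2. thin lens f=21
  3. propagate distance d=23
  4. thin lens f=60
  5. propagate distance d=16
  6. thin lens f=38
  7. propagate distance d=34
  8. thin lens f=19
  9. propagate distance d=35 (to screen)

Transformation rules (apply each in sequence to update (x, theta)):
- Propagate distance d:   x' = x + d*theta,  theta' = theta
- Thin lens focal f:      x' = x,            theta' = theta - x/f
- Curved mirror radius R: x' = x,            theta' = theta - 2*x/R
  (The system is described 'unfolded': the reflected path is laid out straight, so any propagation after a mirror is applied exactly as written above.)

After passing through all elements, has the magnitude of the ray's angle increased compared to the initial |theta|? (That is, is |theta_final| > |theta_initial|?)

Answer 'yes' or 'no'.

Initial: x=8.0000 theta=-0.4000
After 1 (propagate distance d=26): x=-2.4000 theta=-0.4000
After 2 (thin lens f=21): x=-2.4000 theta=-2/7 (≈-0.2857)
After 3 (propagate distance d=23): x=-314/35 (≈-8.9714) theta=-2/7 (≈-0.2857)
After 4 (thin lens f=60): x=-314/35 (≈-8.9714) theta=-143/1050 (≈-0.1362)
After 5 (propagate distance d=16): x=-5854/525 (≈-11.1505) theta=-143/1050 (≈-0.1362)
After 6 (thin lens f=38): x=-5854/525 (≈-11.1505) theta=3137/19950 (≈0.1572)
After 7 (propagate distance d=34): x=-2757/475 (≈-5.8042) theta=3137/19950 (≈0.1572)
After 8 (thin lens f=19): x=-2757/475 (≈-5.8042) theta=175397/379050 (≈0.4627)
After 9 (propagate distance d=35 (to screen)): x=562687/54150 (≈10.3913) theta=175397/379050 (≈0.4627)
|theta_initial|=0.4000 |theta_final|=175397/379050 (≈0.4627) -> increased

Answer: yes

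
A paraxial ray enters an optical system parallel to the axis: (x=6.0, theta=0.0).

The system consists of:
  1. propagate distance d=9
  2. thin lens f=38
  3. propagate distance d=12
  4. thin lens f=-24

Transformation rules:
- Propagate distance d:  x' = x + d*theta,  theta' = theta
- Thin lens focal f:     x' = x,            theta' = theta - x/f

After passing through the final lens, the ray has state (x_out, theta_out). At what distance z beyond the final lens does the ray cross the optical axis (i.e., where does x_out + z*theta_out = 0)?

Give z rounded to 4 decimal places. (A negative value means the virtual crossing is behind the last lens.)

Answer: -312.0000

Derivation:
Initial: x=6.0000 theta=0.0000
After 1 (propagate distance d=9): x=6.0000 theta=0.0000
After 2 (thin lens f=38): x=6.0000 theta=-3/19 (≈-0.1579)
After 3 (propagate distance d=12): x=78/19 (≈4.1053) theta=-3/19 (≈-0.1579)
After 4 (thin lens f=-24): x=78/19 (≈4.1053) theta=1/76 (≈0.0132)
z_focus = -x_out/theta_out = -(78/19)/(1/76) = -312.0000
Rounded to 4 decimal places: z = -312.0000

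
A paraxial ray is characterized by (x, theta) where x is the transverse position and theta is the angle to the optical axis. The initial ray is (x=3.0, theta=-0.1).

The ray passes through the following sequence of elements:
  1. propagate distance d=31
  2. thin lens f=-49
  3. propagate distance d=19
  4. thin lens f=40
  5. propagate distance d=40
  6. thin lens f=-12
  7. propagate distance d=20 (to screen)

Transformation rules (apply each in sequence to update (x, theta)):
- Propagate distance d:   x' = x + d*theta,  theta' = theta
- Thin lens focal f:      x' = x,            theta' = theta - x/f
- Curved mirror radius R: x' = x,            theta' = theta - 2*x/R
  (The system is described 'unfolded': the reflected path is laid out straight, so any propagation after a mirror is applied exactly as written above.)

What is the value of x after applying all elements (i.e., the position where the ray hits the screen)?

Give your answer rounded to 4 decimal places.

Initial: x=3.0000 theta=-0.1000
After 1 (propagate distance d=31): x=-0.1000 theta=-0.1000
After 2 (thin lens f=-49): x=-0.1000 theta=-5/49 (≈-0.1020)
After 3 (propagate distance d=19): x=-999/490 (≈-2.0388) theta=-5/49 (≈-0.1020)
After 4 (thin lens f=40): x=-999/490 (≈-2.0388) theta=-143/2800 (≈-0.0511)
After 5 (propagate distance d=40): x=-200/49 (≈-4.0816) theta=-143/2800 (≈-0.0511)
After 6 (thin lens f=-12): x=-200/49 (≈-4.0816) theta=-23003/58800 (≈-0.3912)
After 7 (propagate distance d=20 (to screen)): x=-35003/2940 (≈-11.9058) theta=-23003/58800 (≈-0.3912)
Rounded to 4 decimal places: x = -11.9058

Answer: -11.9058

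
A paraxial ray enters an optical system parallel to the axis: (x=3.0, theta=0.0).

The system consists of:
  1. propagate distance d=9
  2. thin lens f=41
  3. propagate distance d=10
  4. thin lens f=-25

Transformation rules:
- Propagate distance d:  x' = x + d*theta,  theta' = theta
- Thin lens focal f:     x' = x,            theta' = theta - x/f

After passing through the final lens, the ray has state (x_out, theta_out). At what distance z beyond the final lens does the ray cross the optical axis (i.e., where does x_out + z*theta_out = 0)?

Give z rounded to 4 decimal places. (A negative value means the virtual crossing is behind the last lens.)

Initial: x=3.0000 theta=0.0000
After 1 (propagate distance d=9): x=3.0000 theta=0.0000
After 2 (thin lens f=41): x=3.0000 theta=-3/41 (≈-0.0732)
After 3 (propagate distance d=10): x=93/41 (≈2.2683) theta=-3/41 (≈-0.0732)
After 4 (thin lens f=-25): x=93/41 (≈2.2683) theta=18/1025 (≈0.0176)
z_focus = -x_out/theta_out = -(93/41)/(18/1025) = -775/6 ≈ -129.1667
Rounded to 4 decimal places: z = -129.1667

Answer: -129.1667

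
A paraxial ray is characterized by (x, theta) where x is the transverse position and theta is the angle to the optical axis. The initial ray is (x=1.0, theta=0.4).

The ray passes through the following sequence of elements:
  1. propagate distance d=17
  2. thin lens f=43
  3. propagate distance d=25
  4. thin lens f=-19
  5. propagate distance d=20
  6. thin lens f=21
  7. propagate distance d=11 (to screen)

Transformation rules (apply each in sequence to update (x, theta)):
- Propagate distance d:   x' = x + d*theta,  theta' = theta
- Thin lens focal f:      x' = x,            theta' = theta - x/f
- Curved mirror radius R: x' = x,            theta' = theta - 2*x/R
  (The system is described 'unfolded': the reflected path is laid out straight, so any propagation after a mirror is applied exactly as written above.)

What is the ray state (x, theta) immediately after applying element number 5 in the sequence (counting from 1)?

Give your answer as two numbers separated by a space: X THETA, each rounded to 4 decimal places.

Answer: 31.6005 0.9168

Derivation:
Initial: x=1.0000 theta=0.4000
After 1 (propagate distance d=17): x=7.8000 theta=0.4000
After 2 (thin lens f=43): x=7.8000 theta=47/215 (≈0.2186)
After 3 (propagate distance d=25): x=2852/215 (≈13.2651) theta=47/215 (≈0.2186)
After 4 (thin lens f=-19): x=2852/215 (≈13.2651) theta=749/817 (≈0.9168)
After 5 (propagate distance d=20): x=129088/4085 (≈31.6005) theta=749/817 (≈0.9168)
Rounded to 4 decimal places: x = 31.6005, theta = 0.9168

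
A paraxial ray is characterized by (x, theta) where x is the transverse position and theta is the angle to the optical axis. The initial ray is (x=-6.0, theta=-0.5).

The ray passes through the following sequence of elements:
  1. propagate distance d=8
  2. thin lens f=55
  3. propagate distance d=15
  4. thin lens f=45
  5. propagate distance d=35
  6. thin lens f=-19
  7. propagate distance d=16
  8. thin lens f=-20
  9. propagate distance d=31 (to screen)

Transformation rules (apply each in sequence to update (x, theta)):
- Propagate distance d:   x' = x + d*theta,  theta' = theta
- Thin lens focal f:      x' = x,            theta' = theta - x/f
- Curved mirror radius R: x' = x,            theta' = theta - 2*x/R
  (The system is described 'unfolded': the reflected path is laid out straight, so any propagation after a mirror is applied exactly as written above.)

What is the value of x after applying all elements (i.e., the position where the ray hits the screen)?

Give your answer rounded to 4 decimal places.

Initial: x=-6.0000 theta=-0.5000
After 1 (propagate distance d=8): x=-10.0000 theta=-0.5000
After 2 (thin lens f=55): x=-10.0000 theta=-7/22 (≈-0.3182)
After 3 (propagate distance d=15): x=-325/22 (≈-14.7727) theta=-7/22 (≈-0.3182)
After 4 (thin lens f=45): x=-325/22 (≈-14.7727) theta=1/99 (≈0.0101)
After 5 (propagate distance d=35): x=-2855/198 (≈-14.4192) theta=1/99 (≈0.0101)
After 6 (thin lens f=-19): x=-2855/198 (≈-14.4192) theta=-313/418 (≈-0.7488)
After 7 (propagate distance d=16): x=-99317/3762 (≈-26.4001) theta=-313/418 (≈-0.7488)
After 8 (thin lens f=-20): x=-99317/3762 (≈-26.4001) theta=-155657/75240 (≈-2.0688)
After 9 (propagate distance d=31 (to screen)): x=-2270569/25080 (≈-90.5331) theta=-155657/75240 (≈-2.0688)
Rounded to 4 decimal places: x = -90.5331

Answer: -90.5331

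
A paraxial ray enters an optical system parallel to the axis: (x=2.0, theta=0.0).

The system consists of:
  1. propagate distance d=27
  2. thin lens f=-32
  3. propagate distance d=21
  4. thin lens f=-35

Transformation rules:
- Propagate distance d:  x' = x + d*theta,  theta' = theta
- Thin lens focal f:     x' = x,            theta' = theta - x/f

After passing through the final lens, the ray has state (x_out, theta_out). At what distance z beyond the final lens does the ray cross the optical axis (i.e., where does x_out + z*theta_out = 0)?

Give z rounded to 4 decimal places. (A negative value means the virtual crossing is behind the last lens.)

Answer: -21.0795

Derivation:
Initial: x=2.0000 theta=0.0000
After 1 (propagate distance d=27): x=2.0000 theta=0.0000
After 2 (thin lens f=-32): x=2.0000 theta=0.0625
After 3 (propagate distance d=21): x=3.3125 theta=0.0625
After 4 (thin lens f=-35): x=3.3125 theta=11/70 (≈0.1571)
z_focus = -x_out/theta_out = -(3.3125)/(11/70) = -1855/88 ≈ -21.0795
Rounded to 4 decimal places: z = -21.0795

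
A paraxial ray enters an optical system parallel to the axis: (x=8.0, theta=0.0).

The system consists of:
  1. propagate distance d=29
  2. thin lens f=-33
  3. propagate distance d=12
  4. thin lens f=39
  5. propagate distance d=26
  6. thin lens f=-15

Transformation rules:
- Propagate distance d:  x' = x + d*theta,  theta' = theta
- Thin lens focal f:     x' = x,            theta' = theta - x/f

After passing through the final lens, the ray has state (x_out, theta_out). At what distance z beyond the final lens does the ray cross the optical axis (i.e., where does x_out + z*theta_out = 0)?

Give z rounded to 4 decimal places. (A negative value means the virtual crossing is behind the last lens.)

Answer: -15.8946

Derivation:
Initial: x=8.0000 theta=0.0000
After 1 (propagate distance d=29): x=8.0000 theta=0.0000
After 2 (thin lens f=-33): x=8.0000 theta=8/33 (≈0.2424)
After 3 (propagate distance d=12): x=120/11 (≈10.9091) theta=8/33 (≈0.2424)
After 4 (thin lens f=39): x=120/11 (≈10.9091) theta=-16/429 (≈-0.0373)
After 5 (propagate distance d=26): x=328/33 (≈9.9394) theta=-16/429 (≈-0.0373)
After 6 (thin lens f=-15): x=328/33 (≈9.9394) theta=4024/6435 (≈0.6253)
z_focus = -x_out/theta_out = -(328/33)/(4024/6435) = -7995/503 ≈ -15.8946
Rounded to 4 decimal places: z = -15.8946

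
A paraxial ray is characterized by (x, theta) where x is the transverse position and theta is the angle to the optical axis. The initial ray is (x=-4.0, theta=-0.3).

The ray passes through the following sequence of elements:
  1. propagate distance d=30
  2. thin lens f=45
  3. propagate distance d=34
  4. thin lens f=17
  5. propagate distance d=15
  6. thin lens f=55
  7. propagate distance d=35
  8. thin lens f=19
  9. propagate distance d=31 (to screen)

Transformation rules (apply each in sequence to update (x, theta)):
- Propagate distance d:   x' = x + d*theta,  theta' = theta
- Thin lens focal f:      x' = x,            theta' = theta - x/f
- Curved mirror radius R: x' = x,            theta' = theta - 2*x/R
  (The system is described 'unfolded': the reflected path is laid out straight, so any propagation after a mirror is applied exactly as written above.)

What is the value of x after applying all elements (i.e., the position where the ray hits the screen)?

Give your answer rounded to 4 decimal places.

Initial: x=-4.0000 theta=-0.3000
After 1 (propagate distance d=30): x=-13.0000 theta=-0.3000
After 2 (thin lens f=45): x=-13.0000 theta=-1/90 (≈-0.0111)
After 3 (propagate distance d=34): x=-602/45 (≈-13.3778) theta=-1/90 (≈-0.0111)
After 4 (thin lens f=17): x=-602/45 (≈-13.3778) theta=1187/1530 (≈0.7758)
After 5 (propagate distance d=15): x=-2663/1530 (≈-1.7405) theta=1187/1530 (≈0.7758)
After 6 (thin lens f=55): x=-2663/1530 (≈-1.7405) theta=33974/42075 (≈0.8075)
After 7 (propagate distance d=35): x=148781/5610 (≈26.5207) theta=33974/42075 (≈0.8075)
After 8 (thin lens f=19): x=148781/5610 (≈26.5207) theta=-940703/1598850 (≈-0.5884)
After 9 (propagate distance d=31 (to screen)): x=6620396/799425 (≈8.2814) theta=-940703/1598850 (≈-0.5884)
Rounded to 4 decimal places: x = 8.2814

Answer: 8.2814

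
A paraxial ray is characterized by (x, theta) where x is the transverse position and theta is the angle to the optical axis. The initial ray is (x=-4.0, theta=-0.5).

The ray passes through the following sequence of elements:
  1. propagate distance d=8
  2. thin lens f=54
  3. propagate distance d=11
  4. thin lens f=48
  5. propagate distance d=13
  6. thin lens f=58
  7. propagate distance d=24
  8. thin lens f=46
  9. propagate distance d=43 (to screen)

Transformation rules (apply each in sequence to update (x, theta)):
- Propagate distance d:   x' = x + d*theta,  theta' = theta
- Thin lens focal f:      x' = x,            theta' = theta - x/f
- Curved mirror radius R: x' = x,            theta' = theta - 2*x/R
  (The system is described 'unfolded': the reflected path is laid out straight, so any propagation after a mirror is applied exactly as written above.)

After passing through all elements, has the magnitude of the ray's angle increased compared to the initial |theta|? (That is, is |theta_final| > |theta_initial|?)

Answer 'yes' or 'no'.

Answer: no

Derivation:
Initial: x=-4.0000 theta=-0.5000
After 1 (propagate distance d=8): x=-8.0000 theta=-0.5000
After 2 (thin lens f=54): x=-8.0000 theta=-19/54 (≈-0.3519)
After 3 (propagate distance d=11): x=-641/54 (≈-11.8704) theta=-19/54 (≈-0.3519)
After 4 (thin lens f=48): x=-641/54 (≈-11.8704) theta=-271/2592 (≈-0.1046)
After 5 (propagate distance d=13): x=-34291/2592 (≈-13.2296) theta=-271/2592 (≈-0.1046)
After 6 (thin lens f=58): x=-34291/2592 (≈-13.2296) theta=6191/50112 (≈0.1235)
After 7 (propagate distance d=24): x=-771563/75168 (≈-10.2645) theta=6191/50112 (≈0.1235)
After 8 (thin lens f=46): x=-771563/75168 (≈-10.2645) theta=599371/1728864 (≈0.3467)
After 9 (propagate distance d=43 (to screen)): x=668917/144072 (≈4.6429) theta=599371/1728864 (≈0.3467)
|theta_initial|=0.5000 |theta_final|=599371/1728864 (≈0.3467) -> not increased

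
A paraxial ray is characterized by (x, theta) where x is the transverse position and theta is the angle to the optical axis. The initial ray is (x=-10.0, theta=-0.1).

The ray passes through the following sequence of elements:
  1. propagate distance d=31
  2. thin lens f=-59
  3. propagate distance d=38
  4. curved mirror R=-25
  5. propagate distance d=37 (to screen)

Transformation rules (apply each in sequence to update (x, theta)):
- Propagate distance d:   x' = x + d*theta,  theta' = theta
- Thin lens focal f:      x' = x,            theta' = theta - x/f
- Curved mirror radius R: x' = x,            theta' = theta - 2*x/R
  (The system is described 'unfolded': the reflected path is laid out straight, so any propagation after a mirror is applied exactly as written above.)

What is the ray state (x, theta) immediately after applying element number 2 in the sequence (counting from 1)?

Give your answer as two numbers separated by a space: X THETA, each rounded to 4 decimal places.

Answer: -13.1000 -0.3220

Derivation:
Initial: x=-10.0000 theta=-0.1000
After 1 (propagate distance d=31): x=-13.1000 theta=-0.1000
After 2 (thin lens f=-59): x=-13.1000 theta=-19/59 (≈-0.3220)
Rounded to 4 decimal places: x = -13.1000, theta = -0.3220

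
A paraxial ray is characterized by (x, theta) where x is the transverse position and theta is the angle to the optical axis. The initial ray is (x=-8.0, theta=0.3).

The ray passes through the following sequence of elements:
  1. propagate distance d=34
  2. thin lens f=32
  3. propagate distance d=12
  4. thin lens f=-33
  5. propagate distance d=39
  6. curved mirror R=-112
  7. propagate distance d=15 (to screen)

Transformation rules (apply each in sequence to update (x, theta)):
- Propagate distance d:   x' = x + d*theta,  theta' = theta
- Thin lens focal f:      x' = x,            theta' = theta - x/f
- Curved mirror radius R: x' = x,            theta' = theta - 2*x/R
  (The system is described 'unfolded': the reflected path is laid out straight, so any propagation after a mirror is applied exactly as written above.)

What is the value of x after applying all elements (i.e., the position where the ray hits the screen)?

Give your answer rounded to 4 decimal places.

Answer: 30.9266

Derivation:
Initial: x=-8.0000 theta=0.3000
After 1 (propagate distance d=34): x=2.2000 theta=0.3000
After 2 (thin lens f=32): x=2.2000 theta=37/160 (≈0.2313)
After 3 (propagate distance d=12): x=4.9750 theta=37/160 (≈0.2313)
After 4 (thin lens f=-33): x=4.9750 theta=2017/5280 (≈0.3820)
After 5 (propagate distance d=39): x=34977/1760 (≈19.8733) theta=2017/5280 (≈0.3820)
After 6 (curved mirror R=-112): x=34977/1760 (≈19.8733) theta=217883/295680 (≈0.7369)
After 7 (propagate distance d=15 (to screen)): x=3048127/98560 (≈30.9266) theta=217883/295680 (≈0.7369)
Rounded to 4 decimal places: x = 30.9266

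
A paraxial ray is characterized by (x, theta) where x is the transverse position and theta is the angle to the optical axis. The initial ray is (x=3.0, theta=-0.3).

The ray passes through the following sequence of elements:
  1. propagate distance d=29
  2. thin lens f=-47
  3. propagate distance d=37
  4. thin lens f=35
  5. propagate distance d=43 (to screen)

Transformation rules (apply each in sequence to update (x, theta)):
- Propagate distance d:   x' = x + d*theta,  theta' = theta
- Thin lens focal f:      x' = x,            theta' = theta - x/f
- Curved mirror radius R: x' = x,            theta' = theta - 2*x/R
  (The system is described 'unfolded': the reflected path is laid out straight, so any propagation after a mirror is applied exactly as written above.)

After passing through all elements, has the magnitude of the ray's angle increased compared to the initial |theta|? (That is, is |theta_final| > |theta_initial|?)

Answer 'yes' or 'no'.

Answer: no

Derivation:
Initial: x=3.0000 theta=-0.3000
After 1 (propagate distance d=29): x=-5.7000 theta=-0.3000
After 2 (thin lens f=-47): x=-5.7000 theta=-99/235 (≈-0.4213)
After 3 (propagate distance d=37): x=-2001/94 (≈-21.2872) theta=-99/235 (≈-0.4213)
After 4 (thin lens f=35): x=-2001/94 (≈-21.2872) theta=123/658 (≈0.1869)
After 5 (propagate distance d=43 (to screen)): x=-4359/329 (≈-13.2492) theta=123/658 (≈0.1869)
|theta_initial|=0.3000 |theta_final|=123/658 (≈0.1869) -> not increased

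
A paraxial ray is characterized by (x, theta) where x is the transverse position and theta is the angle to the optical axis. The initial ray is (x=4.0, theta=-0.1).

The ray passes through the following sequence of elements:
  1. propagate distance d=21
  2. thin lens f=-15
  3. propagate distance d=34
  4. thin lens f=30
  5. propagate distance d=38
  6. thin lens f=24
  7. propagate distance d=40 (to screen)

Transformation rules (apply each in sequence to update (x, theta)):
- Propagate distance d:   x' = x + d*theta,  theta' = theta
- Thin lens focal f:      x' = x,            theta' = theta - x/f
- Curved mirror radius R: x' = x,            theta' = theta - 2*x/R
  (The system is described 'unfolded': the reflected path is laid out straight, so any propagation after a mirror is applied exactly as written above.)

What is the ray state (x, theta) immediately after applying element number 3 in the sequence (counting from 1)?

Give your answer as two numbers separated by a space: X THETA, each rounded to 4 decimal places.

Initial: x=4.0000 theta=-0.1000
After 1 (propagate distance d=21): x=1.9000 theta=-0.1000
After 2 (thin lens f=-15): x=1.9000 theta=2/75 (≈0.0267)
After 3 (propagate distance d=34): x=421/150 (≈2.8067) theta=2/75 (≈0.0267)
Rounded to 4 decimal places: x = 2.8067, theta = 0.0267

Answer: 2.8067 0.0267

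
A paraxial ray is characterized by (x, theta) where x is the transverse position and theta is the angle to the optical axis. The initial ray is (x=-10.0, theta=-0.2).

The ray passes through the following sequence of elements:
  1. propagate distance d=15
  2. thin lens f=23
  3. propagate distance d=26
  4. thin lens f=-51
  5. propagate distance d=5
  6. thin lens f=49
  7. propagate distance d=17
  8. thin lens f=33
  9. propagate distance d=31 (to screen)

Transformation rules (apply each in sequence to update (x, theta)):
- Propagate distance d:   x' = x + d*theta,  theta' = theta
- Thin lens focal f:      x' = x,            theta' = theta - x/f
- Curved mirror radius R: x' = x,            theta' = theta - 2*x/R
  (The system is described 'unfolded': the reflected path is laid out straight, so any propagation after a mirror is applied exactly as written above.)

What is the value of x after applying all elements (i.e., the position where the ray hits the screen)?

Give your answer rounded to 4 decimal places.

Initial: x=-10.0000 theta=-0.2000
After 1 (propagate distance d=15): x=-13.0000 theta=-0.2000
After 2 (thin lens f=23): x=-13.0000 theta=42/115 (≈0.3652)
After 3 (propagate distance d=26): x=-403/115 (≈-3.5043) theta=42/115 (≈0.3652)
After 4 (thin lens f=-51): x=-403/115 (≈-3.5043) theta=1739/5865 (≈0.2965)
After 5 (propagate distance d=5): x=-11858/5865 (≈-2.0218) theta=1739/5865 (≈0.2965)
After 6 (thin lens f=49): x=-11858/5865 (≈-2.0218) theta=1981/5865 (≈0.3378)
After 7 (propagate distance d=17): x=7273/1955 (≈3.7202) theta=1981/5865 (≈0.3378)
After 8 (thin lens f=33): x=7273/1955 (≈3.7202) theta=854/3795 (≈0.2250)
After 9 (propagate distance d=31 (to screen)): x=690067/64515 (≈10.6962) theta=854/3795 (≈0.2250)
Rounded to 4 decimal places: x = 10.6962

Answer: 10.6962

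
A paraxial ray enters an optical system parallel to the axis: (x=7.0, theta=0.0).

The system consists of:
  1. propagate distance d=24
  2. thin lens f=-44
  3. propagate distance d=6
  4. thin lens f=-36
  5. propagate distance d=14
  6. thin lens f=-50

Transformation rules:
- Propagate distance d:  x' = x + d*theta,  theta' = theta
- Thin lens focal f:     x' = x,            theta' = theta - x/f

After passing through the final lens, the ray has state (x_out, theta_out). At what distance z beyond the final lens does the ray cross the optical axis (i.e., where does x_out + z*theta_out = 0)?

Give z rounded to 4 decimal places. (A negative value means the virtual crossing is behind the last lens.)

Answer: -20.5641

Derivation:
Initial: x=7.0000 theta=0.0000
After 1 (propagate distance d=24): x=7.0000 theta=0.0000
After 2 (thin lens f=-44): x=7.0000 theta=7/44 (≈0.1591)
After 3 (propagate distance d=6): x=175/22 (≈7.9545) theta=7/44 (≈0.1591)
After 4 (thin lens f=-36): x=175/22 (≈7.9545) theta=301/792 (≈0.3801)
After 5 (propagate distance d=14): x=5257/396 (≈13.2753) theta=301/792 (≈0.3801)
After 6 (thin lens f=-50): x=5257/396 (≈13.2753) theta=581/900 (≈0.6456)
z_focus = -x_out/theta_out = -(5257/396)/(581/900) = -18775/913 ≈ -20.5641
Rounded to 4 decimal places: z = -20.5641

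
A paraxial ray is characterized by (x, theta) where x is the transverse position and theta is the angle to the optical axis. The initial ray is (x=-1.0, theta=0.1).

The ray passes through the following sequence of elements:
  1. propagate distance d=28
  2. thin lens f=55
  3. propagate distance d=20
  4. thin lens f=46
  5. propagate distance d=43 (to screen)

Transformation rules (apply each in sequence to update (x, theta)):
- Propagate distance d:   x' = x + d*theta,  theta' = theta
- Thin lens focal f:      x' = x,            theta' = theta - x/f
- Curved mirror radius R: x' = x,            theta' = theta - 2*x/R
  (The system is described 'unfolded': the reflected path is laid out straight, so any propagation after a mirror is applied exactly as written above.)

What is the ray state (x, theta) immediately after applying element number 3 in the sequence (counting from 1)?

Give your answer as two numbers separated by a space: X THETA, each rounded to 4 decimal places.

Answer: 3.1455 0.0673

Derivation:
Initial: x=-1.0000 theta=0.1000
After 1 (propagate distance d=28): x=1.8000 theta=0.1000
After 2 (thin lens f=55): x=1.8000 theta=37/550 (≈0.0673)
After 3 (propagate distance d=20): x=173/55 (≈3.1455) theta=37/550 (≈0.0673)
Rounded to 4 decimal places: x = 3.1455, theta = 0.0673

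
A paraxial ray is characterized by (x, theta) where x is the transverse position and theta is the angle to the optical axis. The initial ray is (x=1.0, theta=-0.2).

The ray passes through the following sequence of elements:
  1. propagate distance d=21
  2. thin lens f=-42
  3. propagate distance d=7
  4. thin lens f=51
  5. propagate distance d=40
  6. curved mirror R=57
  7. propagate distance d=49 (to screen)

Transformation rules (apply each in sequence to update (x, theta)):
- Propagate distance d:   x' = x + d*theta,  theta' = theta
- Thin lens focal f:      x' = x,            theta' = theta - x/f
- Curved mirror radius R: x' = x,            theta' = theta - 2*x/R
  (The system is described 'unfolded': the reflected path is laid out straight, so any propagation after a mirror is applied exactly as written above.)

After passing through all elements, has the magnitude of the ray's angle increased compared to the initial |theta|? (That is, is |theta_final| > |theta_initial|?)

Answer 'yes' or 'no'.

Answer: yes

Derivation:
Initial: x=1.0000 theta=-0.2000
After 1 (propagate distance d=21): x=-3.2000 theta=-0.2000
After 2 (thin lens f=-42): x=-3.2000 theta=-29/105 (≈-0.2762)
After 3 (propagate distance d=7): x=-77/15 (≈-5.1333) theta=-29/105 (≈-0.2762)
After 4 (thin lens f=51): x=-77/15 (≈-5.1333) theta=-188/1071 (≈-0.1755)
After 5 (propagate distance d=40): x=-65089/5355 (≈-12.1548) theta=-188/1071 (≈-0.1755)
After 6 (curved mirror R=57): x=-65089/5355 (≈-12.1548) theta=76598/305235 (≈0.2509)
After 7 (propagate distance d=49 (to screen)): x=43229/305235 (≈0.1416) theta=76598/305235 (≈0.2509)
|theta_initial|=0.2000 |theta_final|=76598/305235 (≈0.2509) -> increased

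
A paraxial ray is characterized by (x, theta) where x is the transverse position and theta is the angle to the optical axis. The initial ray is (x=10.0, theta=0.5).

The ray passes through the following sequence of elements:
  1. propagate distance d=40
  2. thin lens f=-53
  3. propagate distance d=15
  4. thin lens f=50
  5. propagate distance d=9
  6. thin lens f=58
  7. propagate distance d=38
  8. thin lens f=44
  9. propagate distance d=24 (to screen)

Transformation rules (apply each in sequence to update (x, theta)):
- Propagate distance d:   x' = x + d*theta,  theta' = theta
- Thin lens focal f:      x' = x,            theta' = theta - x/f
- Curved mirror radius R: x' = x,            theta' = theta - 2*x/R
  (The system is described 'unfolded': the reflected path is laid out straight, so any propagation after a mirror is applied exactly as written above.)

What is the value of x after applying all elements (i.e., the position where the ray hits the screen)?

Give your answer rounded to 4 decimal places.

Answer: -6.1252

Derivation:
Initial: x=10.0000 theta=0.5000
After 1 (propagate distance d=40): x=30.0000 theta=0.5000
After 2 (thin lens f=-53): x=30.0000 theta=113/106 (≈1.0660)
After 3 (propagate distance d=15): x=4875/106 (≈45.9906) theta=113/106 (≈1.0660)
After 4 (thin lens f=50): x=4875/106 (≈45.9906) theta=31/212 (≈0.1462)
After 5 (propagate distance d=9): x=10029/212 (≈47.3066) theta=31/212 (≈0.1462)
After 6 (thin lens f=58): x=10029/212 (≈47.3066) theta=-8231/12296 (≈-0.6694)
After 7 (propagate distance d=38): x=33613/1537 (≈21.8692) theta=-8231/12296 (≈-0.6694)
After 8 (thin lens f=44): x=33613/1537 (≈21.8692) theta=-157767/135256 (≈-1.1664)
After 9 (propagate distance d=24 (to screen)): x=-103558/16907 (≈-6.1252) theta=-157767/135256 (≈-1.1664)
Rounded to 4 decimal places: x = -6.1252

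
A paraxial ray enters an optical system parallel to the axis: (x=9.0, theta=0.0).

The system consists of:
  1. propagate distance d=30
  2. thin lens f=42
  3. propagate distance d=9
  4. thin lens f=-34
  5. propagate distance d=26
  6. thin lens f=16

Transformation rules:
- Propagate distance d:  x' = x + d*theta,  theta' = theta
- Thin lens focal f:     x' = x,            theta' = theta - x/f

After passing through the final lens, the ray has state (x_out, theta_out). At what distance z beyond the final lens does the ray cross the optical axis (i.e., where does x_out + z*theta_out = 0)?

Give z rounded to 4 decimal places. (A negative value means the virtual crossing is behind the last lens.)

Initial: x=9.0000 theta=0.0000
After 1 (propagate distance d=30): x=9.0000 theta=0.0000
After 2 (thin lens f=42): x=9.0000 theta=-3/14 (≈-0.2143)
After 3 (propagate distance d=9): x=99/14 (≈7.0714) theta=-3/14 (≈-0.2143)
After 4 (thin lens f=-34): x=99/14 (≈7.0714) theta=-3/476 (≈-0.0063)
After 5 (propagate distance d=26): x=822/119 (≈6.9076) theta=-3/476 (≈-0.0063)
After 6 (thin lens f=16): x=822/119 (≈6.9076) theta=-417/952 (≈-0.4380)
z_focus = -x_out/theta_out = -(822/119)/(-417/952) = 2192/139 ≈ 15.7698
Rounded to 4 decimal places: z = 15.7698

Answer: 15.7698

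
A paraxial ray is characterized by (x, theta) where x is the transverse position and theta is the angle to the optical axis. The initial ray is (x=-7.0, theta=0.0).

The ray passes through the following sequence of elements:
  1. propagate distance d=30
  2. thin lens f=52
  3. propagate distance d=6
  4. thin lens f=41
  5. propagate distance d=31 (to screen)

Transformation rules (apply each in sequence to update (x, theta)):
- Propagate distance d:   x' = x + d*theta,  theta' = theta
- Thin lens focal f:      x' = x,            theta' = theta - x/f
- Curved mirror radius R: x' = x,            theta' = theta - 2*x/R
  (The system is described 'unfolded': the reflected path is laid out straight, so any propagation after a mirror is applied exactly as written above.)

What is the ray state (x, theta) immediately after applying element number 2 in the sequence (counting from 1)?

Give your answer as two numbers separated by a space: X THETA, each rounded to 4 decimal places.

Answer: -7.0000 0.1346

Derivation:
Initial: x=-7.0000 theta=0.0000
After 1 (propagate distance d=30): x=-7.0000 theta=0.0000
After 2 (thin lens f=52): x=-7.0000 theta=7/52 (≈0.1346)
Rounded to 4 decimal places: x = -7.0000, theta = 0.1346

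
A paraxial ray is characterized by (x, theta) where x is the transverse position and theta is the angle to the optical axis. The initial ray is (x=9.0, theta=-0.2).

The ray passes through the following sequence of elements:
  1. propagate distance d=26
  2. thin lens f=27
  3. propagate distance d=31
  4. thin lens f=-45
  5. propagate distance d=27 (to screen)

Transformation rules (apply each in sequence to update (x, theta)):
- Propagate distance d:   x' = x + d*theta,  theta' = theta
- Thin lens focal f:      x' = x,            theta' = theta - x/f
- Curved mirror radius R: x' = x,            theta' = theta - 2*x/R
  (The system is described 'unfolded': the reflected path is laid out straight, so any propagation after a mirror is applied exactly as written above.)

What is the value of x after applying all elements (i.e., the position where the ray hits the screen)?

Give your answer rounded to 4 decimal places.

Initial: x=9.0000 theta=-0.2000
After 1 (propagate distance d=26): x=3.8000 theta=-0.2000
After 2 (thin lens f=27): x=3.8000 theta=-46/135 (≈-0.3407)
After 3 (propagate distance d=31): x=-913/135 (≈-6.7630) theta=-46/135 (≈-0.3407)
After 4 (thin lens f=-45): x=-913/135 (≈-6.7630) theta=-2983/6075 (≈-0.4910)
After 5 (propagate distance d=27 (to screen)): x=-13514/675 (≈-20.0207) theta=-2983/6075 (≈-0.4910)
Rounded to 4 decimal places: x = -20.0207

Answer: -20.0207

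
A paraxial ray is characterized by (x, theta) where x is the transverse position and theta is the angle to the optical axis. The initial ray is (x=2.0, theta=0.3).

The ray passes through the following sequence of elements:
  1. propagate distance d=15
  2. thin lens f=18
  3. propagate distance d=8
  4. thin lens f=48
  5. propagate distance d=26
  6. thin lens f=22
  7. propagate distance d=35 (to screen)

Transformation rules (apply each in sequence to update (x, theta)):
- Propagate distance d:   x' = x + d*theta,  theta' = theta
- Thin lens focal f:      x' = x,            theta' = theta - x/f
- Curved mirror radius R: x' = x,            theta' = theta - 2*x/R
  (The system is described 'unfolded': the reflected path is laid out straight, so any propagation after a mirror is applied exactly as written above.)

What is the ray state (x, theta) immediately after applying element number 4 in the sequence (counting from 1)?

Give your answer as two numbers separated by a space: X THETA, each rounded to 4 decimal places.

Initial: x=2.0000 theta=0.3000
After 1 (propagate distance d=15): x=6.5000 theta=0.3000
After 2 (thin lens f=18): x=6.5000 theta=-11/180 (≈-0.0611)
After 3 (propagate distance d=8): x=541/90 (≈6.0111) theta=-11/180 (≈-0.0611)
After 4 (thin lens f=48): x=541/90 (≈6.0111) theta=-161/864 (≈-0.1863)
Rounded to 4 decimal places: x = 6.0111, theta = -0.1863

Answer: 6.0111 -0.1863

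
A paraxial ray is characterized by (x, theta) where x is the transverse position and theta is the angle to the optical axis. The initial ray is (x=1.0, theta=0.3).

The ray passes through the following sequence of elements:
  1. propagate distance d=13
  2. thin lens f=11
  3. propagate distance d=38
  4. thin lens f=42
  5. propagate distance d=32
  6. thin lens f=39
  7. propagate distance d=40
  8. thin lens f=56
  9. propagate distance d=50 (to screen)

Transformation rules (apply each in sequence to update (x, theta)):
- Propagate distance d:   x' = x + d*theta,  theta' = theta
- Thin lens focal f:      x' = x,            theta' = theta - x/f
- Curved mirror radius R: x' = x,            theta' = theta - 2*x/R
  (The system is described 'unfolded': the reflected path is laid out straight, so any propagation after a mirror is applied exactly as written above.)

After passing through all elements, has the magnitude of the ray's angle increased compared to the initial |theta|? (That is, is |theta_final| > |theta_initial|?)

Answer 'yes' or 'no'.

Answer: no

Derivation:
Initial: x=1.0000 theta=0.3000
After 1 (propagate distance d=13): x=4.9000 theta=0.3000
After 2 (thin lens f=11): x=4.9000 theta=-8/55 (≈-0.1455)
After 3 (propagate distance d=38): x=-69/110 (≈-0.6273) theta=-8/55 (≈-0.1455)
After 4 (thin lens f=42): x=-69/110 (≈-0.6273) theta=-201/1540 (≈-0.1305)
After 5 (propagate distance d=32): x=-3699/770 (≈-4.8039) theta=-201/1540 (≈-0.1305)
After 6 (thin lens f=39): x=-3699/770 (≈-4.8039) theta=-21/2860 (≈-0.0073)
After 7 (propagate distance d=40): x=-51027/10010 (≈-5.0976) theta=-21/2860 (≈-0.0073)
After 8 (thin lens f=56): x=-51027/10010 (≈-5.0976) theta=46911/560560 (≈0.0837)
After 9 (propagate distance d=50 (to screen)): x=-23271/25480 (≈-0.9133) theta=46911/560560 (≈0.0837)
|theta_initial|=0.3000 |theta_final|=46911/560560 (≈0.0837) -> not increased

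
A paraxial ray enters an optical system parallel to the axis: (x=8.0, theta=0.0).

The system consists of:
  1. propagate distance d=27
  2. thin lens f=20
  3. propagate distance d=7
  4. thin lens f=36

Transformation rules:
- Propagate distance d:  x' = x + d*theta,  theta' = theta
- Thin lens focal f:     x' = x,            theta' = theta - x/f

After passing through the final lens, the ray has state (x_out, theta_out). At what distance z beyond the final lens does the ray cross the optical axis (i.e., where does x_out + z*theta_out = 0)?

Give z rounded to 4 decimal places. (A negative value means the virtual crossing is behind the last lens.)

Answer: 9.5510

Derivation:
Initial: x=8.0000 theta=0.0000
After 1 (propagate distance d=27): x=8.0000 theta=0.0000
After 2 (thin lens f=20): x=8.0000 theta=-0.4000
After 3 (propagate distance d=7): x=5.2000 theta=-0.4000
After 4 (thin lens f=36): x=5.2000 theta=-49/90 (≈-0.5444)
z_focus = -x_out/theta_out = -(5.2000)/(-49/90) = 468/49 ≈ 9.5510
Rounded to 4 decimal places: z = 9.5510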